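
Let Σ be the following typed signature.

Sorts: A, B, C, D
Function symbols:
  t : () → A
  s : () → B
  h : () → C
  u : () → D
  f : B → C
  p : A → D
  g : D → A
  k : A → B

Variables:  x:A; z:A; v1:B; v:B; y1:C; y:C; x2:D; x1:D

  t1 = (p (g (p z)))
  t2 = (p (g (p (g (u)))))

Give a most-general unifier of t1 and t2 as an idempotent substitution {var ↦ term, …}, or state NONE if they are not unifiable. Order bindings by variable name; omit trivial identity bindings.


{z ↦ (g (u))}


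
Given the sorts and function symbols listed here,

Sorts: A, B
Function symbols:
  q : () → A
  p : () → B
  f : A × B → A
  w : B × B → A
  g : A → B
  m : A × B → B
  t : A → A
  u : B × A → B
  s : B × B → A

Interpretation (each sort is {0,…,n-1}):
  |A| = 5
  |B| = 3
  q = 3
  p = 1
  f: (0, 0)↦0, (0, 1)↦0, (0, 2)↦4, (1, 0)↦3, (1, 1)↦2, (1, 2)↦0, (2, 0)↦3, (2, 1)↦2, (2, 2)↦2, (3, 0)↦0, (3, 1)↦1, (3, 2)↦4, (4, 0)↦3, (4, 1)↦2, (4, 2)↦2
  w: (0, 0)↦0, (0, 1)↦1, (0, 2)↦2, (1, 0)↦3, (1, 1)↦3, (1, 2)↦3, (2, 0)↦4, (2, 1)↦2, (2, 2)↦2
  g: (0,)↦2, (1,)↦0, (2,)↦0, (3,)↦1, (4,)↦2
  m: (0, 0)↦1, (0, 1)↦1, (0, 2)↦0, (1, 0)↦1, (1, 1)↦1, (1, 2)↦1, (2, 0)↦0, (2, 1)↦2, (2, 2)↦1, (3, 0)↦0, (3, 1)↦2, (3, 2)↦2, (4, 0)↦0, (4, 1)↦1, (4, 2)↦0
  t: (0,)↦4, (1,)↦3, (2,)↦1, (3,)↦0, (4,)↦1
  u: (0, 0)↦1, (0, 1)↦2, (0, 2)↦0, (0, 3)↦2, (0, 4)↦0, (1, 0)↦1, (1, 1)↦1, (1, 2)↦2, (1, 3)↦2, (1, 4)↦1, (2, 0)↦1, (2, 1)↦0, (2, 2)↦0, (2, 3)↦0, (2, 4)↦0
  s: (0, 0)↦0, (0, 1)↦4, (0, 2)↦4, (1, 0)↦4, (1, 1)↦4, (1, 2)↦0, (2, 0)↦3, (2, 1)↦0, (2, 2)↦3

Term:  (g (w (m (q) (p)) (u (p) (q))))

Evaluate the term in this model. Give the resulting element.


  q = 3
  p = 1
  (m (q) (p)) = m(3, 1) = 2
  p = 1
  q = 3
  (u (p) (q)) = u(1, 3) = 2
  (w (m (q) (p)) (u (p) (q))) = w(2, 2) = 2
  (g (w (m (q) (p)) (u (p) (q)))) = g(2,) = 0

value = 0


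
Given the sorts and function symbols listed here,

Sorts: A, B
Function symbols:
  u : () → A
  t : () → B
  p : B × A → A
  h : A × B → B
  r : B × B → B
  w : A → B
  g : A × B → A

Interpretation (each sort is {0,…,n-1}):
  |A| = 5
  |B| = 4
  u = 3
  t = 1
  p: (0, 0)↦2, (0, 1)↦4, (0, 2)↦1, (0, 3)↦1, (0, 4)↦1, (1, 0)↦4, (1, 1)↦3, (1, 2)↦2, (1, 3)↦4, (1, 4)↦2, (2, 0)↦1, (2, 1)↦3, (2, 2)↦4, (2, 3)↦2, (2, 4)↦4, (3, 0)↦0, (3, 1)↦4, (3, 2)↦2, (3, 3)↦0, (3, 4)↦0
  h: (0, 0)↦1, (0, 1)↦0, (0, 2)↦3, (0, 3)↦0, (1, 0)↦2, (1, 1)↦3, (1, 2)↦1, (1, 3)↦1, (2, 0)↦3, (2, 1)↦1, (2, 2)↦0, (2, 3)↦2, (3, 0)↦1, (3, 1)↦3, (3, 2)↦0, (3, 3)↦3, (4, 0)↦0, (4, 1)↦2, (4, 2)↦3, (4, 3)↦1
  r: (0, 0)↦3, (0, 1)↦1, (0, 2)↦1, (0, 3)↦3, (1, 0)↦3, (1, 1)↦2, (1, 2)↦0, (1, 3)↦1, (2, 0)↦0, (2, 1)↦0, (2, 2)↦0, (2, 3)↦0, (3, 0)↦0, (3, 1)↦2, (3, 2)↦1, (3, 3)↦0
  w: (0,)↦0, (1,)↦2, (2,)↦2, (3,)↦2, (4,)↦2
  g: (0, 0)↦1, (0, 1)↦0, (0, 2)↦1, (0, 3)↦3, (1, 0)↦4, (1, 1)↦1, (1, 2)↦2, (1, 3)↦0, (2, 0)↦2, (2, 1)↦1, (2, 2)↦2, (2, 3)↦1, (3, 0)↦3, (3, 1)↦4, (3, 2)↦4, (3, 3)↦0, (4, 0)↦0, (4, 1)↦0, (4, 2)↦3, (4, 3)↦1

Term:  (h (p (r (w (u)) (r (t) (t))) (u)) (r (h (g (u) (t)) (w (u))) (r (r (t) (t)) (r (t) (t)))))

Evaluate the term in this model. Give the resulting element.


  u = 3
  (w (u)) = w(3,) = 2
  t = 1
  t = 1
  (r (t) (t)) = r(1, 1) = 2
  (r (w (u)) (r (t) (t))) = r(2, 2) = 0
  u = 3
  (p (r (w (u)) (r (t) (t))) (u)) = p(0, 3) = 1
  u = 3
  t = 1
  (g (u) (t)) = g(3, 1) = 4
  u = 3
  (w (u)) = w(3,) = 2
  (h (g (u) (t)) (w (u))) = h(4, 2) = 3
  t = 1
  t = 1
  (r (t) (t)) = r(1, 1) = 2
  t = 1
  t = 1
  (r (t) (t)) = r(1, 1) = 2
  (r (r (t) (t)) (r (t) (t))) = r(2, 2) = 0
  (r (h (g (u) (t)) (w (u))) (r (r (t) (t)) (r (t) (t)))) = r(3, 0) = 0
  (h (p (r (w (u)) (r (t) (t))) (u)) (r (h (g (u) (t)) (w (u))) (r (r (t) (t)) (r (t) (t))))) = h(1, 0) = 2

value = 2


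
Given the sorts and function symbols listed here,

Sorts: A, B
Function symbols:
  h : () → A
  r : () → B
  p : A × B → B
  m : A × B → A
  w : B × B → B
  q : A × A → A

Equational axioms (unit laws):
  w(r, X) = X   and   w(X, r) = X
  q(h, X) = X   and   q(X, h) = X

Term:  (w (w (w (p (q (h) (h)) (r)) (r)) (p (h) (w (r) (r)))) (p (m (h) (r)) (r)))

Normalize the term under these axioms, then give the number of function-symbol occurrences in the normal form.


1. (w (w (w (p (q (h) (h)) (r)) (r)) (p (h) (w (r) (r)))) (p (m (h) (r)) (r)))  →  (w (w (p (q (h) (h)) (r)) (p (h) (w (r) (r)))) (p (m (h) (r)) (r)))
2. (w (w (p (q (h) (h)) (r)) (p (h) (w (r) (r)))) (p (m (h) (r)) (r)))  →  (w (w (p (h) (r)) (p (h) (w (r) (r)))) (p (m (h) (r)) (r)))
3. (w (w (p (h) (r)) (p (h) (w (r) (r)))) (p (m (h) (r)) (r)))  →  (w (w (p (h) (r)) (p (h) (r))) (p (m (h) (r)) (r)))
normal form: (w (w (p (h) (r)) (p (h) (r))) (p (m (h) (r)) (r)))

size = 13


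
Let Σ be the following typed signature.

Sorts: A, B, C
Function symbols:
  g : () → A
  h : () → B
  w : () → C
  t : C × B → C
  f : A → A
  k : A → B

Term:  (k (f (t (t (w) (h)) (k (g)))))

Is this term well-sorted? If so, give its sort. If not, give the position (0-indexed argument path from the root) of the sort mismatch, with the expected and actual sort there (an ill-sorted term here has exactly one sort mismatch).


ill-sorted at position [0, 0]: expected A, got C

        (w) : C
        (h) : B
      (t (w) (h)) : C
        (g) : A
      (k (g)) : B
    (t (t (w) (h)) (k (g))) : C
  (f (t (t (w) (h)) (k (g)))) : ✗ arg 0 at [0, 0] has sort C, expected A


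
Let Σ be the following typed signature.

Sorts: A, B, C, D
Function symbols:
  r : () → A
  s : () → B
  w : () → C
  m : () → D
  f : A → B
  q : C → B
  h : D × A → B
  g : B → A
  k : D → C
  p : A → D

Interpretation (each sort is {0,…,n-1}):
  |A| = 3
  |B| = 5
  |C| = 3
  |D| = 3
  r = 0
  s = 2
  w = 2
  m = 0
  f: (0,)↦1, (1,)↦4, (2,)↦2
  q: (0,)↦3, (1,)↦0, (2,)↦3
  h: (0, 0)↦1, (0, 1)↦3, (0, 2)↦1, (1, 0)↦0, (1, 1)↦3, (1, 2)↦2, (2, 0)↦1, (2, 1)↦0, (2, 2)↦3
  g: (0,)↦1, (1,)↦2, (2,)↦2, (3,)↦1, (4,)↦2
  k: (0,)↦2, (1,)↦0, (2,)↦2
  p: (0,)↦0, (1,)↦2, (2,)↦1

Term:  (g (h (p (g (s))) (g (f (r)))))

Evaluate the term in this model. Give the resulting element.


  s = 2
  (g (s)) = g(2,) = 2
  (p (g (s))) = p(2,) = 1
  r = 0
  (f (r)) = f(0,) = 1
  (g (f (r))) = g(1,) = 2
  (h (p (g (s))) (g (f (r)))) = h(1, 2) = 2
  (g (h (p (g (s))) (g (f (r))))) = g(2,) = 2

value = 2


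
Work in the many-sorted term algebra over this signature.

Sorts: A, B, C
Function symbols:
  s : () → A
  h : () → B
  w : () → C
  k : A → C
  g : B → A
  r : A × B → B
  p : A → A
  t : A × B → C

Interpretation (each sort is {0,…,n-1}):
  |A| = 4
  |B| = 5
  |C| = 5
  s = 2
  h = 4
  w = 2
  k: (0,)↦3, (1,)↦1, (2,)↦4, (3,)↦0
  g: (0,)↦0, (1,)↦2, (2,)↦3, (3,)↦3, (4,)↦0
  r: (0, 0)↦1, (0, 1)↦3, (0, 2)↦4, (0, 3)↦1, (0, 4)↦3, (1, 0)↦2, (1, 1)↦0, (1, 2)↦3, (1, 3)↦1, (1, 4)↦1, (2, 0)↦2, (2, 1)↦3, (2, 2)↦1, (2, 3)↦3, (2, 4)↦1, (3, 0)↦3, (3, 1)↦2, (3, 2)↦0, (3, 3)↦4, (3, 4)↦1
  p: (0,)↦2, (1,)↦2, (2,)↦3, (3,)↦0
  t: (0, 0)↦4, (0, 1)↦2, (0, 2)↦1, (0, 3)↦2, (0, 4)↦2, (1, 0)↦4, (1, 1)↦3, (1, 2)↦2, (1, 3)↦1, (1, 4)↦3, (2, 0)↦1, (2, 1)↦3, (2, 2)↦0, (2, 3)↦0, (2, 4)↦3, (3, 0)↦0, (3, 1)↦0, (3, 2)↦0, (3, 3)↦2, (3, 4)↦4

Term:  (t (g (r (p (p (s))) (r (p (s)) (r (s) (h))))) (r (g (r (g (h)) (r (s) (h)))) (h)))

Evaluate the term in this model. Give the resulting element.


value = 2

  s = 2
  (p (s)) = p(2,) = 3
  (p (p (s))) = p(3,) = 0
  s = 2
  (p (s)) = p(2,) = 3
  s = 2
  h = 4
  (r (s) (h)) = r(2, 4) = 1
  (r (p (s)) (r (s) (h))) = r(3, 1) = 2
  (r (p (p (s))) (r (p (s)) (r (s) (h)))) = r(0, 2) = 4
  (g (r (p (p (s))) (r (p (s)) (r (s) (h))))) = g(4,) = 0
  h = 4
  (g (h)) = g(4,) = 0
  s = 2
  h = 4
  (r (s) (h)) = r(2, 4) = 1
  (r (g (h)) (r (s) (h))) = r(0, 1) = 3
  (g (r (g (h)) (r (s) (h)))) = g(3,) = 3
  h = 4
  (r (g (r (g (h)) (r (s) (h)))) (h)) = r(3, 4) = 1
  (t (g (r (p (p (s))) (r (p (s)) (r (s) (h))))) (r (g (r (g (h)) (r (s) (h)))) (h))) = t(0, 1) = 2


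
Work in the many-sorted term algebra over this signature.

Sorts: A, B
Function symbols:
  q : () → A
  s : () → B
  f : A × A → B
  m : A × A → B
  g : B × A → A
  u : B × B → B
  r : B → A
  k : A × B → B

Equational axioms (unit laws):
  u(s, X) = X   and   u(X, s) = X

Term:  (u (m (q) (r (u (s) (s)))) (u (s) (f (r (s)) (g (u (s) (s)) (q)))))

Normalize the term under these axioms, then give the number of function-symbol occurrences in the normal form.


1. (u (m (q) (r (u (s) (s)))) (u (s) (f (r (s)) (g (u (s) (s)) (q)))))  →  (u (m (q) (r (s))) (u (s) (f (r (s)) (g (u (s) (s)) (q)))))
2. (u (m (q) (r (s))) (u (s) (f (r (s)) (g (u (s) (s)) (q)))))  →  (u (m (q) (r (s))) (f (r (s)) (g (u (s) (s)) (q))))
3. (u (m (q) (r (s))) (f (r (s)) (g (u (s) (s)) (q))))  →  (u (m (q) (r (s))) (f (r (s)) (g (s) (q))))
normal form: (u (m (q) (r (s))) (f (r (s)) (g (s) (q))))

size = 11


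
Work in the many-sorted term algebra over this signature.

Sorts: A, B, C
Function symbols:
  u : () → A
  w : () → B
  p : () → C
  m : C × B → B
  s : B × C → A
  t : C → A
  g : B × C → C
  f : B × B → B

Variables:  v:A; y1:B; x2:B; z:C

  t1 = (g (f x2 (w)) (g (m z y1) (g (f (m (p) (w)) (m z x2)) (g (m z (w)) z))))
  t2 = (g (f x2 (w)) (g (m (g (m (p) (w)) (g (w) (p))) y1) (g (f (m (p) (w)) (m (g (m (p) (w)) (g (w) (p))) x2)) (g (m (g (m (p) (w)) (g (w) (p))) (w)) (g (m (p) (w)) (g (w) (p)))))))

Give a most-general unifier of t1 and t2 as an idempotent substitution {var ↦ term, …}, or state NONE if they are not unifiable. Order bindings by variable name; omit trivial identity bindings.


{z ↦ (g (m (p) (w)) (g (w) (p)))}


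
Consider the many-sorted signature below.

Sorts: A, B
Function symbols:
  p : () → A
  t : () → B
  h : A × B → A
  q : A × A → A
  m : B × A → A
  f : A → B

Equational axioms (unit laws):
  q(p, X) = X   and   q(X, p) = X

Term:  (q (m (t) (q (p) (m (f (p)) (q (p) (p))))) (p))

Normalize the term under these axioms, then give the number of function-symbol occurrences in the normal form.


size = 6

1. (q (m (t) (q (p) (m (f (p)) (q (p) (p))))) (p))  →  (m (t) (q (p) (m (f (p)) (q (p) (p)))))
2. (m (t) (q (p) (m (f (p)) (q (p) (p)))))  →  (m (t) (m (f (p)) (q (p) (p))))
3. (m (t) (m (f (p)) (q (p) (p))))  →  (m (t) (m (f (p)) (p)))
normal form: (m (t) (m (f (p)) (p)))


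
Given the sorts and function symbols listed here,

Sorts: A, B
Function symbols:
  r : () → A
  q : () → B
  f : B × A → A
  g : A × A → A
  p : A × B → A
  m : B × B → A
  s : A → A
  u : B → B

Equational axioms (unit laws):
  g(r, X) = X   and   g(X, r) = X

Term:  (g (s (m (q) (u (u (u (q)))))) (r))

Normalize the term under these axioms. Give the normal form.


normal form = (s (m (q) (u (u (u (q))))))

1. (g (s (m (q) (u (u (u (q)))))) (r))  →  (s (m (q) (u (u (u (q))))))


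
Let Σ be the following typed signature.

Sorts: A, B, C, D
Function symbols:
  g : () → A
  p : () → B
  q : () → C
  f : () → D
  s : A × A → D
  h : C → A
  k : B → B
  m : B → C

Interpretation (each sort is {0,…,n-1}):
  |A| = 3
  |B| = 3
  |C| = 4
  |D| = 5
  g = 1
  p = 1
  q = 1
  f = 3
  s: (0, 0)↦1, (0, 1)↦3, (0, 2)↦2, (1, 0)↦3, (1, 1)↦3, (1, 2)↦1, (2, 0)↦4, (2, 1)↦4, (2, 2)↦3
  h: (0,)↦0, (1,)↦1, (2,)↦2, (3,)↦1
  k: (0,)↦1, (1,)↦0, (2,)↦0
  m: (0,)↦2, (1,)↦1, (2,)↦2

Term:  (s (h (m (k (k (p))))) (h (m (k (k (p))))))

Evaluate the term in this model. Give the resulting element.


value = 3

  p = 1
  (k (p)) = k(1,) = 0
  (k (k (p))) = k(0,) = 1
  (m (k (k (p)))) = m(1,) = 1
  (h (m (k (k (p))))) = h(1,) = 1
  p = 1
  (k (p)) = k(1,) = 0
  (k (k (p))) = k(0,) = 1
  (m (k (k (p)))) = m(1,) = 1
  (h (m (k (k (p))))) = h(1,) = 1
  (s (h (m (k (k (p))))) (h (m (k (k (p)))))) = s(1, 1) = 3


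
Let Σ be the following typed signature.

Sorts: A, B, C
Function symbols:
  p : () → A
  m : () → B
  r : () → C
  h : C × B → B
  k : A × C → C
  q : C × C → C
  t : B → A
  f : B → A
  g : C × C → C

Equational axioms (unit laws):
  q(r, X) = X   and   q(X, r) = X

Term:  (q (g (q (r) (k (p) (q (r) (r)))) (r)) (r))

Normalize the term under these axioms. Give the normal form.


normal form = (g (k (p) (r)) (r))

1. (q (g (q (r) (k (p) (q (r) (r)))) (r)) (r))  →  (g (q (r) (k (p) (q (r) (r)))) (r))
2. (g (q (r) (k (p) (q (r) (r)))) (r))  →  (g (k (p) (q (r) (r))) (r))
3. (g (k (p) (q (r) (r))) (r))  →  (g (k (p) (r)) (r))


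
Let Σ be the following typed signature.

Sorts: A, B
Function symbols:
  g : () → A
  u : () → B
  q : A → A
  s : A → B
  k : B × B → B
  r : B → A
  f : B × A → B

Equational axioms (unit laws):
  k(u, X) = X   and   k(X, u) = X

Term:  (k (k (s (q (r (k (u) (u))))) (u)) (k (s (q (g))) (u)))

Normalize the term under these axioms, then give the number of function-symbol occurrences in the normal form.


1. (k (k (s (q (r (k (u) (u))))) (u)) (k (s (q (g))) (u)))  →  (k (s (q (r (k (u) (u))))) (k (s (q (g))) (u)))
2. (k (s (q (r (k (u) (u))))) (k (s (q (g))) (u)))  →  (k (s (q (r (u)))) (k (s (q (g))) (u)))
3. (k (s (q (r (u)))) (k (s (q (g))) (u)))  →  (k (s (q (r (u)))) (s (q (g))))
normal form: (k (s (q (r (u)))) (s (q (g))))

size = 8


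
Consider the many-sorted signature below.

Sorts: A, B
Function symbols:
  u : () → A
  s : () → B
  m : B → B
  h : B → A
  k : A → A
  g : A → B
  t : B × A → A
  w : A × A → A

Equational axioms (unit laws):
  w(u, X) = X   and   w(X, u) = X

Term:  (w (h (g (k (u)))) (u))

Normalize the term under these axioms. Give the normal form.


normal form = (h (g (k (u))))

1. (w (h (g (k (u)))) (u))  →  (h (g (k (u))))


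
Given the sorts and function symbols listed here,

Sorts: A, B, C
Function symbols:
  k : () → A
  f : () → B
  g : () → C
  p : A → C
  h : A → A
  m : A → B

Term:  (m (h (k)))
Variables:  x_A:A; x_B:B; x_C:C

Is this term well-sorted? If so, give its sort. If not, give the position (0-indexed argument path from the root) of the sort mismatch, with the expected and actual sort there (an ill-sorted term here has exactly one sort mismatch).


    (k) : A
  (h (k)) : A
(m (h (k))) : B

well-sorted; sort = B


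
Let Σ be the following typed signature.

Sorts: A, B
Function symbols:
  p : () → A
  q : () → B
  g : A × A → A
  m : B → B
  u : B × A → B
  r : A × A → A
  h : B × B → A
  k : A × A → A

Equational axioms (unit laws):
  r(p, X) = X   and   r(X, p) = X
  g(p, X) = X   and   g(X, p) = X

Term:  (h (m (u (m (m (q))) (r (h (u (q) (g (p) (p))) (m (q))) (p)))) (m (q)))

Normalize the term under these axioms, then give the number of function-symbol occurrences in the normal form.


size = 14

1. (h (m (u (m (m (q))) (r (h (u (q) (g (p) (p))) (m (q))) (p)))) (m (q)))  →  (h (m (u (m (m (q))) (h (u (q) (g (p) (p))) (m (q))))) (m (q)))
2. (h (m (u (m (m (q))) (h (u (q) (g (p) (p))) (m (q))))) (m (q)))  →  (h (m (u (m (m (q))) (h (u (q) (p)) (m (q))))) (m (q)))
normal form: (h (m (u (m (m (q))) (h (u (q) (p)) (m (q))))) (m (q)))


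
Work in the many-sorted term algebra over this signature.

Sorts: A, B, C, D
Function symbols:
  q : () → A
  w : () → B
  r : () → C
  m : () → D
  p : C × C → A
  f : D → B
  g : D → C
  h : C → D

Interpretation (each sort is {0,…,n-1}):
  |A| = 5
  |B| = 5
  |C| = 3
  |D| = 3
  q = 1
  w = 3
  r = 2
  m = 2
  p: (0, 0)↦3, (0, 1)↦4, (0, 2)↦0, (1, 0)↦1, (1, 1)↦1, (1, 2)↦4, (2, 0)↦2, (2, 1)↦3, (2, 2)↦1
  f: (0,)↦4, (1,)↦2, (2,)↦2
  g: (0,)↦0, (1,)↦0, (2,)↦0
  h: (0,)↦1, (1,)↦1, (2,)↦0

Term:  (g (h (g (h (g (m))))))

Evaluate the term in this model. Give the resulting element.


value = 0

  m = 2
  (g (m)) = g(2,) = 0
  (h (g (m))) = h(0,) = 1
  (g (h (g (m)))) = g(1,) = 0
  (h (g (h (g (m))))) = h(0,) = 1
  (g (h (g (h (g (m)))))) = g(1,) = 0


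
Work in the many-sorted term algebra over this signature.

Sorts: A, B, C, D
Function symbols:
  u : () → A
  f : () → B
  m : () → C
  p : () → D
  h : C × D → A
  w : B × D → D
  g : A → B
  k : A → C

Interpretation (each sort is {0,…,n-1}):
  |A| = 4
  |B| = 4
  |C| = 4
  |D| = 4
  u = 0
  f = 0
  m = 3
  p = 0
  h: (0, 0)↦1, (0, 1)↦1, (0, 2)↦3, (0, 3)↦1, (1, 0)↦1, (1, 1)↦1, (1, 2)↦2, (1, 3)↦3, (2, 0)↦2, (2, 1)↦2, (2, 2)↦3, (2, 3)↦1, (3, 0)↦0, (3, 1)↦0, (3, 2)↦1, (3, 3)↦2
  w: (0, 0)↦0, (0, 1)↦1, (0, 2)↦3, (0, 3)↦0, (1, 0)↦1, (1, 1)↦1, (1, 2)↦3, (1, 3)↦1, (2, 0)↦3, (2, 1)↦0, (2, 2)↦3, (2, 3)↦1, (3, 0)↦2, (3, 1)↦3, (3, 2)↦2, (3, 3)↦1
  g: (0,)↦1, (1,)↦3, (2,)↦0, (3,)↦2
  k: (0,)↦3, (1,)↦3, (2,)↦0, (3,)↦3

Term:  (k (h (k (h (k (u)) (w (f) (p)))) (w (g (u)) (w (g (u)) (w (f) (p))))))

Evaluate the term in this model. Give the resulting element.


  u = 0
  (k (u)) = k(0,) = 3
  f = 0
  p = 0
  (w (f) (p)) = w(0, 0) = 0
  (h (k (u)) (w (f) (p))) = h(3, 0) = 0
  (k (h (k (u)) (w (f) (p)))) = k(0,) = 3
  u = 0
  (g (u)) = g(0,) = 1
  u = 0
  (g (u)) = g(0,) = 1
  f = 0
  p = 0
  (w (f) (p)) = w(0, 0) = 0
  (w (g (u)) (w (f) (p))) = w(1, 0) = 1
  (w (g (u)) (w (g (u)) (w (f) (p)))) = w(1, 1) = 1
  (h (k (h (k (u)) (w (f) (p)))) (w (g (u)) (w (g (u)) (w (f) (p))))) = h(3, 1) = 0
  (k (h (k (h (k (u)) (w (f) (p)))) (w (g (u)) (w (g (u)) (w (f) (p)))))) = k(0,) = 3

value = 3


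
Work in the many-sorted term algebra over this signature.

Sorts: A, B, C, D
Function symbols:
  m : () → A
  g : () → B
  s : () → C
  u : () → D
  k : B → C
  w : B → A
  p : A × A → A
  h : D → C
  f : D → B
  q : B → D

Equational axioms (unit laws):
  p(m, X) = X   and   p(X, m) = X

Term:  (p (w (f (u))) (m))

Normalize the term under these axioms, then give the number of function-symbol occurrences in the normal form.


1. (p (w (f (u))) (m))  →  (w (f (u)))
normal form: (w (f (u)))

size = 3


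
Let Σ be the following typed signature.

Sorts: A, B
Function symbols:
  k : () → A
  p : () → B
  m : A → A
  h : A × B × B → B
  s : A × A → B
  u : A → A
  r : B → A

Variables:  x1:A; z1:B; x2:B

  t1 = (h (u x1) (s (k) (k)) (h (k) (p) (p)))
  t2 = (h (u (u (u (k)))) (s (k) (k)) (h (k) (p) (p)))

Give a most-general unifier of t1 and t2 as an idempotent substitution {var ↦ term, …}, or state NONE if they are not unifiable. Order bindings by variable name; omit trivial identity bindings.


{x1 ↦ (u (u (k)))}


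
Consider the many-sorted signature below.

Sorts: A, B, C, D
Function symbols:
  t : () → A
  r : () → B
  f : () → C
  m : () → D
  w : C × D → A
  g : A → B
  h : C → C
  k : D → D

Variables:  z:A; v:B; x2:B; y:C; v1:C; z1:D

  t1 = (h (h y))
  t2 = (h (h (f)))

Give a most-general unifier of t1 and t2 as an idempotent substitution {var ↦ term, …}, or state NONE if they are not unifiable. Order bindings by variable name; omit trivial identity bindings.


{y ↦ (f)}


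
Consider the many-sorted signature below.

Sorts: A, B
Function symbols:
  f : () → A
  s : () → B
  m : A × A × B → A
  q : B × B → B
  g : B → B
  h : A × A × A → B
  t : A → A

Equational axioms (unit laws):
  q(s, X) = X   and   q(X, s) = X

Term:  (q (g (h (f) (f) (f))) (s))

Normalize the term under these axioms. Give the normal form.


1. (q (g (h (f) (f) (f))) (s))  →  (g (h (f) (f) (f)))

normal form = (g (h (f) (f) (f)))


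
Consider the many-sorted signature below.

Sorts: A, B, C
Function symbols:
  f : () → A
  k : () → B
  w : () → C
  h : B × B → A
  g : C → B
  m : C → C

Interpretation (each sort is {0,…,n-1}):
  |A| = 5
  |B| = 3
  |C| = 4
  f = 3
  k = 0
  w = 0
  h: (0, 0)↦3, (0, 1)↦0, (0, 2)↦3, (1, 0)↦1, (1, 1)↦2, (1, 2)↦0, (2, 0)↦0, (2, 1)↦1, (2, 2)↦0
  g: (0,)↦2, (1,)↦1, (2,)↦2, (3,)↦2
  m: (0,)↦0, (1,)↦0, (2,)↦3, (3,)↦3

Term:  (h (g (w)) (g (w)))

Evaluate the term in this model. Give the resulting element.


value = 0

  w = 0
  (g (w)) = g(0,) = 2
  w = 0
  (g (w)) = g(0,) = 2
  (h (g (w)) (g (w))) = h(2, 2) = 0


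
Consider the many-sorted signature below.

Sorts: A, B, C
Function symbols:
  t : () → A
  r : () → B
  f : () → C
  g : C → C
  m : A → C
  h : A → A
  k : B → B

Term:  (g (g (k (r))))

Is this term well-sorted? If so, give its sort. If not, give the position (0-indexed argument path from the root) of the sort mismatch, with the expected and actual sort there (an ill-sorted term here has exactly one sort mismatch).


ill-sorted at position [0, 0]: expected C, got B

      (r) : B
    (k (r)) : B
  (g (k (r))) : ✗ arg 0 at [0, 0] has sort B, expected C


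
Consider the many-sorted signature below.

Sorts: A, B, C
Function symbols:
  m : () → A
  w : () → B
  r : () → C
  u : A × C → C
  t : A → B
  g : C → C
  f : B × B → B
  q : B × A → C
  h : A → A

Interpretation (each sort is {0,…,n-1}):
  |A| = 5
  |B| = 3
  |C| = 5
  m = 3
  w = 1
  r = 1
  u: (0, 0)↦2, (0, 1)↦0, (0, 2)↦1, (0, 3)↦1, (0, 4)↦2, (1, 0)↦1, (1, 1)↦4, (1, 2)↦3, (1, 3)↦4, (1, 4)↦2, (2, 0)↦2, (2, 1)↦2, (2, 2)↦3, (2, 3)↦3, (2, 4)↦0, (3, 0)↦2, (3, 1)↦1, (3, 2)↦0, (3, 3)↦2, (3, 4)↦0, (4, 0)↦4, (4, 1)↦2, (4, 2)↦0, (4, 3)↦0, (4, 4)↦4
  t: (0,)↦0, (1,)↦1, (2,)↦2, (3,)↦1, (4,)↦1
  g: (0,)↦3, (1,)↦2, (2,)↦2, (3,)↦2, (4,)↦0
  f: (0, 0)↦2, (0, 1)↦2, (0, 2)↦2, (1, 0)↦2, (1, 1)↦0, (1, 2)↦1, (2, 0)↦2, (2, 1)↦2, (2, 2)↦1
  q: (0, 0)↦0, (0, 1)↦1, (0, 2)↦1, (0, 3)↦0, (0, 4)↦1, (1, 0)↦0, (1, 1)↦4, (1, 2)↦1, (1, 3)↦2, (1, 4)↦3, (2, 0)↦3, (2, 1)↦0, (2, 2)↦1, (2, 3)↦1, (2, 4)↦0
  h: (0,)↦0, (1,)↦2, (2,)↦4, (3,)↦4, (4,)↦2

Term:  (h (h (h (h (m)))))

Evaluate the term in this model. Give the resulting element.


value = 2

  m = 3
  (h (m)) = h(3,) = 4
  (h (h (m))) = h(4,) = 2
  (h (h (h (m)))) = h(2,) = 4
  (h (h (h (h (m))))) = h(4,) = 2


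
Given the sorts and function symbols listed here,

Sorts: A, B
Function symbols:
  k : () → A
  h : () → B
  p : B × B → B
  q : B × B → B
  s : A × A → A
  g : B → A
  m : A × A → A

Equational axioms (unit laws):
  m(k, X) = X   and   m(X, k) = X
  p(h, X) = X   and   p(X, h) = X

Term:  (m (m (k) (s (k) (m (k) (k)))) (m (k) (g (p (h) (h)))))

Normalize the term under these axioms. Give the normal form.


1. (m (m (k) (s (k) (m (k) (k)))) (m (k) (g (p (h) (h)))))  →  (m (s (k) (m (k) (k))) (m (k) (g (p (h) (h)))))
2. (m (s (k) (m (k) (k))) (m (k) (g (p (h) (h)))))  →  (m (s (k) (k)) (m (k) (g (p (h) (h)))))
3. (m (s (k) (k)) (m (k) (g (p (h) (h)))))  →  (m (s (k) (k)) (g (p (h) (h))))
4. (m (s (k) (k)) (g (p (h) (h))))  →  (m (s (k) (k)) (g (h)))

normal form = (m (s (k) (k)) (g (h)))


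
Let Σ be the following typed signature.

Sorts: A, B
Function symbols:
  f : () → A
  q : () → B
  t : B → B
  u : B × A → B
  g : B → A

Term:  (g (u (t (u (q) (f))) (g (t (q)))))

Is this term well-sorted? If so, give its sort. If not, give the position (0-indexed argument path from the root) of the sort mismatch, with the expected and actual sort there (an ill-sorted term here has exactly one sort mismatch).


        (q) : B
        (f) : A
      (u (q) (f)) : B
    (t (u (q) (f))) : B
        (q) : B
      (t (q)) : B
    (g (t (q))) : A
  (u (t (u (q) (f))) (g (t (q)))) : B
(g (u (t (u (q) (f))) (g (t (q))))) : A

well-sorted; sort = A


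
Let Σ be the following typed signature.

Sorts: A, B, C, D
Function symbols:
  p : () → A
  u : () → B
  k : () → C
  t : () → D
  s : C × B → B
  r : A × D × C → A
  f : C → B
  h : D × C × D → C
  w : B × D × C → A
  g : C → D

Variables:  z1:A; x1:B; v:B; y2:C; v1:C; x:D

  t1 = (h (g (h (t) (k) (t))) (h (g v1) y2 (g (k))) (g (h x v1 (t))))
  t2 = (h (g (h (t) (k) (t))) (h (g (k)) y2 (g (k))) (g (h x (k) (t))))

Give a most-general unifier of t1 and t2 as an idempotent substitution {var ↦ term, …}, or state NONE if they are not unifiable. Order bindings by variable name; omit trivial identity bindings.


{v1 ↦ (k)}


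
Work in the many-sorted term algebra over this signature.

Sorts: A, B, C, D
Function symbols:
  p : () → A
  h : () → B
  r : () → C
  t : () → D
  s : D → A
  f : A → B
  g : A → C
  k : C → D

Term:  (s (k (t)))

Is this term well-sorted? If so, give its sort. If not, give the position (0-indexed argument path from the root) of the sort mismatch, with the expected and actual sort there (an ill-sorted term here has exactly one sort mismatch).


    (t) : D
  (k (t)) : ✗ arg 0 at [0, 0] has sort D, expected C

ill-sorted at position [0, 0]: expected C, got D


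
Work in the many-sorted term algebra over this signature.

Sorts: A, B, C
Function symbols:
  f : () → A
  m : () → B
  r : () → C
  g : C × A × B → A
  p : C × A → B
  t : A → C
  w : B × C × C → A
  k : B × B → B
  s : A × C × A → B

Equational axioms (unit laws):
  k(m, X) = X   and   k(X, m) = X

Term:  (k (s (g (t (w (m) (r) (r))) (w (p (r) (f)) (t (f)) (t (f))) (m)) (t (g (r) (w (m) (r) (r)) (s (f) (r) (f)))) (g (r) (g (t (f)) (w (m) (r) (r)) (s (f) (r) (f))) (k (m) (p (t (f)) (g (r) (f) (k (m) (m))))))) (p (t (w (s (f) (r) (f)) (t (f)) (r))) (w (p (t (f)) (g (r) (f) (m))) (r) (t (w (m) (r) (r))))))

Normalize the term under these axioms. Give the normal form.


normal form = (k (s (g (t (w (m) (r) (r))) (w (p (r) (f)) (t (f)) (t (f))) (m)) (t (g (r) (w (m) (r) (r)) (s (f) (r) (f)))) (g (r) (g (t (f)) (w (m) (r) (r)) (s (f) (r) (f))) (p (t (f)) (g (r) (f) (m))))) (p (t (w (s (f) (r) (f)) (t (f)) (r))) (w (p (t (f)) (g (r) (f) (m))) (r) (t (w (m) (r) (r))))))

1. (k (s (g (t (w (m) (r) (r))) (w (p (r) (f)) (t (f)) (t (f))) (m)) (t (g (r) (w (m) (r) (r)) (s (f) (r) (f)))) (g (r) (g (t (f)) (w (m) (r) (r)) (s (f) (r) (f))) (k (m) (p (t (f)) (g (r) (f) (k (m) (m))))))) (p (t (w (s (f) (r) (f)) (t (f)) (r))) (w (p (t (f)) (g (r) (f) (m))) (r) (t (w (m) (r) (r))))))  →  (k (s (g (t (w (m) (r) (r))) (w (p (r) (f)) (t (f)) (t (f))) (m)) (t (g (r) (w (m) (r) (r)) (s (f) (r) (f)))) (g (r) (g (t (f)) (w (m) (r) (r)) (s (f) (r) (f))) (p (t (f)) (g (r) (f) (k (m) (m)))))) (p (t (w (s (f) (r) (f)) (t (f)) (r))) (w (p (t (f)) (g (r) (f) (m))) (r) (t (w (m) (r) (r))))))
2. (k (s (g (t (w (m) (r) (r))) (w (p (r) (f)) (t (f)) (t (f))) (m)) (t (g (r) (w (m) (r) (r)) (s (f) (r) (f)))) (g (r) (g (t (f)) (w (m) (r) (r)) (s (f) (r) (f))) (p (t (f)) (g (r) (f) (k (m) (m)))))) (p (t (w (s (f) (r) (f)) (t (f)) (r))) (w (p (t (f)) (g (r) (f) (m))) (r) (t (w (m) (r) (r))))))  →  (k (s (g (t (w (m) (r) (r))) (w (p (r) (f)) (t (f)) (t (f))) (m)) (t (g (r) (w (m) (r) (r)) (s (f) (r) (f)))) (g (r) (g (t (f)) (w (m) (r) (r)) (s (f) (r) (f))) (p (t (f)) (g (r) (f) (m))))) (p (t (w (s (f) (r) (f)) (t (f)) (r))) (w (p (t (f)) (g (r) (f) (m))) (r) (t (w (m) (r) (r))))))


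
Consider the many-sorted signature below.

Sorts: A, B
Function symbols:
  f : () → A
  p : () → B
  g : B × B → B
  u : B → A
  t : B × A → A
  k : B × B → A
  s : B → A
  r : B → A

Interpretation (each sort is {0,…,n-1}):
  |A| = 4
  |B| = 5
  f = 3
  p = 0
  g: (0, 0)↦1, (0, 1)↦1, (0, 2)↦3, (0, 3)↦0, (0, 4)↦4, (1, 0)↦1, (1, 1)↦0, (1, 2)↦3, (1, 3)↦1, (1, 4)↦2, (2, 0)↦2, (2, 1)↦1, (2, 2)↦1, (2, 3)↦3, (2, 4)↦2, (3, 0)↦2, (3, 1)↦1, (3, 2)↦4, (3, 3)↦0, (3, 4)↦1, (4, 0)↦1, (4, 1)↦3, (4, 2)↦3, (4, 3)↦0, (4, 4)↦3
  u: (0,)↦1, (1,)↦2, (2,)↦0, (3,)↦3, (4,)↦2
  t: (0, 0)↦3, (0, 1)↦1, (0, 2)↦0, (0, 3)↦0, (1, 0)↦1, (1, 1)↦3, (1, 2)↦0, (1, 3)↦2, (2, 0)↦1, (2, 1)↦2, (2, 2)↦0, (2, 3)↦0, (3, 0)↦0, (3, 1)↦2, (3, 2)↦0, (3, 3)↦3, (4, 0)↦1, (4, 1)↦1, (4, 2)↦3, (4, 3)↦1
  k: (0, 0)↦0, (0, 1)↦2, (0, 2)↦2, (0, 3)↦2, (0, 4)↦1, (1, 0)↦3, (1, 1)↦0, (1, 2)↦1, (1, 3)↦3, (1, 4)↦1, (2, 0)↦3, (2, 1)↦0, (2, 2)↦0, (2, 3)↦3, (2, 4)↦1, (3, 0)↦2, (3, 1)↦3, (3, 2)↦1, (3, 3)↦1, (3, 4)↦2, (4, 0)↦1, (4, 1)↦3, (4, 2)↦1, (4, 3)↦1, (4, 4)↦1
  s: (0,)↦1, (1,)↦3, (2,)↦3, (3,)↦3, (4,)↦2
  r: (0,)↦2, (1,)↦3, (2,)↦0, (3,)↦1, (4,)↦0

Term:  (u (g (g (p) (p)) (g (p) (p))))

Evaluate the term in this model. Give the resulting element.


  p = 0
  p = 0
  (g (p) (p)) = g(0, 0) = 1
  p = 0
  p = 0
  (g (p) (p)) = g(0, 0) = 1
  (g (g (p) (p)) (g (p) (p))) = g(1, 1) = 0
  (u (g (g (p) (p)) (g (p) (p)))) = u(0,) = 1

value = 1


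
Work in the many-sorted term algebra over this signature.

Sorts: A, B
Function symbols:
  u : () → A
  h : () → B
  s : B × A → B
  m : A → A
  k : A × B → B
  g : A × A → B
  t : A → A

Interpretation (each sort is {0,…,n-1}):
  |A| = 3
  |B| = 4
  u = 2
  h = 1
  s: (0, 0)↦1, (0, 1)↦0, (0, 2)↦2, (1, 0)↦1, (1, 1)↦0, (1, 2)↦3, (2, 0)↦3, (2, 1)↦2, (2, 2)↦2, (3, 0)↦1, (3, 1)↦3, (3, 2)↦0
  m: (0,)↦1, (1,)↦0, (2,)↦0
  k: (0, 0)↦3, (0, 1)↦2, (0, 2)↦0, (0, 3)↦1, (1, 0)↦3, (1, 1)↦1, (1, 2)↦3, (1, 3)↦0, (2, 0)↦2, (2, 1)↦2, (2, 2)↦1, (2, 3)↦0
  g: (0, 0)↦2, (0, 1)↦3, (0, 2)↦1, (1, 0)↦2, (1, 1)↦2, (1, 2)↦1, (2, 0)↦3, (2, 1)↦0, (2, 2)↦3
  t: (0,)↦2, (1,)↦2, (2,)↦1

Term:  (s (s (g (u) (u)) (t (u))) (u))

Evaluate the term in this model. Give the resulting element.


  u = 2
  u = 2
  (g (u) (u)) = g(2, 2) = 3
  u = 2
  (t (u)) = t(2,) = 1
  (s (g (u) (u)) (t (u))) = s(3, 1) = 3
  u = 2
  (s (s (g (u) (u)) (t (u))) (u)) = s(3, 2) = 0

value = 0


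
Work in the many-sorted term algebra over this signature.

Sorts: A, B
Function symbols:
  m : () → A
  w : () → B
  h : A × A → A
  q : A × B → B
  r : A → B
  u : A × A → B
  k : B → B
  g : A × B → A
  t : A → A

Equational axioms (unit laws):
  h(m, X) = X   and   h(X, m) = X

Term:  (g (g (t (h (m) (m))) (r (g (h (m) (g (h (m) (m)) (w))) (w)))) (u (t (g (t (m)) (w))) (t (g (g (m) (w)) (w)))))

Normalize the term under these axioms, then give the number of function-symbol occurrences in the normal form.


size = 22

1. (g (g (t (h (m) (m))) (r (g (h (m) (g (h (m) (m)) (w))) (w)))) (u (t (g (t (m)) (w))) (t (g (g (m) (w)) (w)))))  →  (g (g (t (m)) (r (g (h (m) (g (h (m) (m)) (w))) (w)))) (u (t (g (t (m)) (w))) (t (g (g (m) (w)) (w)))))
2. (g (g (t (m)) (r (g (h (m) (g (h (m) (m)) (w))) (w)))) (u (t (g (t (m)) (w))) (t (g (g (m) (w)) (w)))))  →  (g (g (t (m)) (r (g (g (h (m) (m)) (w)) (w)))) (u (t (g (t (m)) (w))) (t (g (g (m) (w)) (w)))))
3. (g (g (t (m)) (r (g (g (h (m) (m)) (w)) (w)))) (u (t (g (t (m)) (w))) (t (g (g (m) (w)) (w)))))  →  (g (g (t (m)) (r (g (g (m) (w)) (w)))) (u (t (g (t (m)) (w))) (t (g (g (m) (w)) (w)))))
normal form: (g (g (t (m)) (r (g (g (m) (w)) (w)))) (u (t (g (t (m)) (w))) (t (g (g (m) (w)) (w)))))


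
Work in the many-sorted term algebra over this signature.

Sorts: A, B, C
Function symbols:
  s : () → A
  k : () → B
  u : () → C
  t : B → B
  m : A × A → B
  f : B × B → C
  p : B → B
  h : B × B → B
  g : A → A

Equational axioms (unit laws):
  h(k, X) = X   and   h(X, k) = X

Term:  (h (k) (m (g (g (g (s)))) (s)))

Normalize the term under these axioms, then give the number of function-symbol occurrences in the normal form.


size = 6

1. (h (k) (m (g (g (g (s)))) (s)))  →  (m (g (g (g (s)))) (s))
normal form: (m (g (g (g (s)))) (s))


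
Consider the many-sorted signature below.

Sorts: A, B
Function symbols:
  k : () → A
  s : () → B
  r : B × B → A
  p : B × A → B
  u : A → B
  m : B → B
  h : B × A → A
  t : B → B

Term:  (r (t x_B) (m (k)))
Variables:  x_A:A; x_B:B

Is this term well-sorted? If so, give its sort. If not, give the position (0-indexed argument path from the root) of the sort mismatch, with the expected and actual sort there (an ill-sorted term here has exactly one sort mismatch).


    x_B : B
  (t x_B) : B
    (k) : A
  (m (k)) : ✗ arg 0 at [1, 0] has sort A, expected B

ill-sorted at position [1, 0]: expected B, got A


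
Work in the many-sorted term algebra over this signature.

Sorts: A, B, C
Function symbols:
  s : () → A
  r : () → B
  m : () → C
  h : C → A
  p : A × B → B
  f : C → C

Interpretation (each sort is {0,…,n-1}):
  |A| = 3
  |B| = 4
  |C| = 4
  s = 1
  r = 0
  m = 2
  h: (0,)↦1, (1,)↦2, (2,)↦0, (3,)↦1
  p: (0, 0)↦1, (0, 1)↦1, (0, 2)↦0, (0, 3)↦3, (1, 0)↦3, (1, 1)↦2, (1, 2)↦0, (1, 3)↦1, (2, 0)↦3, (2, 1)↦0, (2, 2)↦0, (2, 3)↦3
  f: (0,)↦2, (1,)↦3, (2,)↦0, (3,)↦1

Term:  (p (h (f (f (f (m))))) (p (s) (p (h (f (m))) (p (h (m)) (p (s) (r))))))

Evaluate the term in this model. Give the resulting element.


  m = 2
  (f (m)) = f(2,) = 0
  (f (f (m))) = f(0,) = 2
  (f (f (f (m)))) = f(2,) = 0
  (h (f (f (f (m))))) = h(0,) = 1
  s = 1
  m = 2
  (f (m)) = f(2,) = 0
  (h (f (m))) = h(0,) = 1
  m = 2
  (h (m)) = h(2,) = 0
  s = 1
  r = 0
  (p (s) (r)) = p(1, 0) = 3
  (p (h (m)) (p (s) (r))) = p(0, 3) = 3
  (p (h (f (m))) (p (h (m)) (p (s) (r)))) = p(1, 3) = 1
  (p (s) (p (h (f (m))) (p (h (m)) (p (s) (r))))) = p(1, 1) = 2
  (p (h (f (f (f (m))))) (p (s) (p (h (f (m))) (p (h (m)) (p (s) (r)))))) = p(1, 2) = 0

value = 0


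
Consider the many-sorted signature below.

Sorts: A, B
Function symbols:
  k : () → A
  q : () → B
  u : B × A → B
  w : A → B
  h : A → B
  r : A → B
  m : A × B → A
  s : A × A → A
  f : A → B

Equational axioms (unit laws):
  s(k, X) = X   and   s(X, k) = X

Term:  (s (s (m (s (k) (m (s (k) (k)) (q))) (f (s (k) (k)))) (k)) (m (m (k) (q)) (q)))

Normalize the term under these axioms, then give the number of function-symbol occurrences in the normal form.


size = 12

1. (s (s (m (s (k) (m (s (k) (k)) (q))) (f (s (k) (k)))) (k)) (m (m (k) (q)) (q)))  →  (s (m (s (k) (m (s (k) (k)) (q))) (f (s (k) (k)))) (m (m (k) (q)) (q)))
2. (s (m (s (k) (m (s (k) (k)) (q))) (f (s (k) (k)))) (m (m (k) (q)) (q)))  →  (s (m (m (s (k) (k)) (q)) (f (s (k) (k)))) (m (m (k) (q)) (q)))
3. (s (m (m (s (k) (k)) (q)) (f (s (k) (k)))) (m (m (k) (q)) (q)))  →  (s (m (m (k) (q)) (f (s (k) (k)))) (m (m (k) (q)) (q)))
4. (s (m (m (k) (q)) (f (s (k) (k)))) (m (m (k) (q)) (q)))  →  (s (m (m (k) (q)) (f (k))) (m (m (k) (q)) (q)))
normal form: (s (m (m (k) (q)) (f (k))) (m (m (k) (q)) (q)))


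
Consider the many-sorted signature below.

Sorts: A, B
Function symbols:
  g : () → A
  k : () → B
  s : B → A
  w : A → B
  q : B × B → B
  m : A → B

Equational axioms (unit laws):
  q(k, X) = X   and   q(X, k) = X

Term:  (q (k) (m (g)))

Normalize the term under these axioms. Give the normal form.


normal form = (m (g))

1. (q (k) (m (g)))  →  (m (g))


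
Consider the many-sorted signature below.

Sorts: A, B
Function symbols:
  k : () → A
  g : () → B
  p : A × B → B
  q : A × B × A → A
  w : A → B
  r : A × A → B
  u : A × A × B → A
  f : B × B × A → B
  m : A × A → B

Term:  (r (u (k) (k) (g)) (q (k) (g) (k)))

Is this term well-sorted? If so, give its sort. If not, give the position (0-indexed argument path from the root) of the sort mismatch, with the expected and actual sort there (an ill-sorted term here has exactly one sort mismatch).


    (k) : A
    (k) : A
    (g) : B
  (u (k) (k) (g)) : A
    (k) : A
    (g) : B
    (k) : A
  (q (k) (g) (k)) : A
(r (u (k) (k) (g)) (q (k) (g) (k))) : B

well-sorted; sort = B


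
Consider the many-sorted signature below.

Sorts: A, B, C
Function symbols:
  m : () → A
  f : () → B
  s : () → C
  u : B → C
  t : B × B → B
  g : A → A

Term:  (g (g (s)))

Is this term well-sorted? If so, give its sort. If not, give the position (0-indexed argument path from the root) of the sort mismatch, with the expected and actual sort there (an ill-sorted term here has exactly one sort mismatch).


ill-sorted at position [0, 0]: expected A, got C

    (s) : C
  (g (s)) : ✗ arg 0 at [0, 0] has sort C, expected A


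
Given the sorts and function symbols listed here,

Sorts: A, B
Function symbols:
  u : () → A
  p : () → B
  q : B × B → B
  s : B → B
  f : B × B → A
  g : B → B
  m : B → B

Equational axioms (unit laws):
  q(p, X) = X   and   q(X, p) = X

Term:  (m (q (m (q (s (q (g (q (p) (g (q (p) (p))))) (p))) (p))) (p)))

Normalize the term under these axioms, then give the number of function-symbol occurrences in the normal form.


1. (m (q (m (q (s (q (g (q (p) (g (q (p) (p))))) (p))) (p))) (p)))  →  (m (m (q (s (q (g (q (p) (g (q (p) (p))))) (p))) (p))))
2. (m (m (q (s (q (g (q (p) (g (q (p) (p))))) (p))) (p))))  →  (m (m (s (q (g (q (p) (g (q (p) (p))))) (p)))))
3. (m (m (s (q (g (q (p) (g (q (p) (p))))) (p)))))  →  (m (m (s (g (q (p) (g (q (p) (p))))))))
4. (m (m (s (g (q (p) (g (q (p) (p))))))))  →  (m (m (s (g (g (q (p) (p)))))))
5. (m (m (s (g (g (q (p) (p)))))))  →  (m (m (s (g (g (p))))))
normal form: (m (m (s (g (g (p))))))

size = 6


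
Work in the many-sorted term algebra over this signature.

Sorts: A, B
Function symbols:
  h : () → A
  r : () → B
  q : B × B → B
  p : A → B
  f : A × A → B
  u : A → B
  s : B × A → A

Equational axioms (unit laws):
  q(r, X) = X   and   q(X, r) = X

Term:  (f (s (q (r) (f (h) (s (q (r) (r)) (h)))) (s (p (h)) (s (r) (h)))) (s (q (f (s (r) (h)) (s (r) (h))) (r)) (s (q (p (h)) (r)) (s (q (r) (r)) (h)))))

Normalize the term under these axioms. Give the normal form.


normal form = (f (s (f (h) (s (r) (h))) (s (p (h)) (s (r) (h)))) (s (f (s (r) (h)) (s (r) (h))) (s (p (h)) (s (r) (h)))))

1. (f (s (q (r) (f (h) (s (q (r) (r)) (h)))) (s (p (h)) (s (r) (h)))) (s (q (f (s (r) (h)) (s (r) (h))) (r)) (s (q (p (h)) (r)) (s (q (r) (r)) (h)))))  →  (f (s (f (h) (s (q (r) (r)) (h))) (s (p (h)) (s (r) (h)))) (s (q (f (s (r) (h)) (s (r) (h))) (r)) (s (q (p (h)) (r)) (s (q (r) (r)) (h)))))
2. (f (s (f (h) (s (q (r) (r)) (h))) (s (p (h)) (s (r) (h)))) (s (q (f (s (r) (h)) (s (r) (h))) (r)) (s (q (p (h)) (r)) (s (q (r) (r)) (h)))))  →  (f (s (f (h) (s (r) (h))) (s (p (h)) (s (r) (h)))) (s (q (f (s (r) (h)) (s (r) (h))) (r)) (s (q (p (h)) (r)) (s (q (r) (r)) (h)))))
3. (f (s (f (h) (s (r) (h))) (s (p (h)) (s (r) (h)))) (s (q (f (s (r) (h)) (s (r) (h))) (r)) (s (q (p (h)) (r)) (s (q (r) (r)) (h)))))  →  (f (s (f (h) (s (r) (h))) (s (p (h)) (s (r) (h)))) (s (f (s (r) (h)) (s (r) (h))) (s (q (p (h)) (r)) (s (q (r) (r)) (h)))))
4. (f (s (f (h) (s (r) (h))) (s (p (h)) (s (r) (h)))) (s (f (s (r) (h)) (s (r) (h))) (s (q (p (h)) (r)) (s (q (r) (r)) (h)))))  →  (f (s (f (h) (s (r) (h))) (s (p (h)) (s (r) (h)))) (s (f (s (r) (h)) (s (r) (h))) (s (p (h)) (s (q (r) (r)) (h)))))
5. (f (s (f (h) (s (r) (h))) (s (p (h)) (s (r) (h)))) (s (f (s (r) (h)) (s (r) (h))) (s (p (h)) (s (q (r) (r)) (h)))))  →  (f (s (f (h) (s (r) (h))) (s (p (h)) (s (r) (h)))) (s (f (s (r) (h)) (s (r) (h))) (s (p (h)) (s (r) (h)))))


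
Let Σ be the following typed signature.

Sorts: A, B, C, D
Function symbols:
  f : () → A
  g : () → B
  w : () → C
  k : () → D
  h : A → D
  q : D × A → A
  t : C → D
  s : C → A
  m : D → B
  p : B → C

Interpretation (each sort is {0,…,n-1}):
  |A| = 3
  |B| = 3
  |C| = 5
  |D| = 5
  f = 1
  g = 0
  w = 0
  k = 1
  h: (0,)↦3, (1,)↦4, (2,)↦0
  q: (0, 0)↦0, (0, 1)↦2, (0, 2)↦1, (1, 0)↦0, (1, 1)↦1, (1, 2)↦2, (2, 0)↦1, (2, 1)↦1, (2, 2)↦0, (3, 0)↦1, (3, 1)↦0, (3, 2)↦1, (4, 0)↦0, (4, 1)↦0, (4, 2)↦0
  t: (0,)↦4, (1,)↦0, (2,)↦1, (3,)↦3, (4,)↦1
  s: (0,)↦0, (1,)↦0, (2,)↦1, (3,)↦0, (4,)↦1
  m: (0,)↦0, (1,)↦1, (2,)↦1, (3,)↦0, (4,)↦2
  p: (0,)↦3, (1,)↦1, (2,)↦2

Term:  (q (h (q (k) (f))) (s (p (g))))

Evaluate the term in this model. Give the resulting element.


  k = 1
  f = 1
  (q (k) (f)) = q(1, 1) = 1
  (h (q (k) (f))) = h(1,) = 4
  g = 0
  (p (g)) = p(0,) = 3
  (s (p (g))) = s(3,) = 0
  (q (h (q (k) (f))) (s (p (g)))) = q(4, 0) = 0

value = 0
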